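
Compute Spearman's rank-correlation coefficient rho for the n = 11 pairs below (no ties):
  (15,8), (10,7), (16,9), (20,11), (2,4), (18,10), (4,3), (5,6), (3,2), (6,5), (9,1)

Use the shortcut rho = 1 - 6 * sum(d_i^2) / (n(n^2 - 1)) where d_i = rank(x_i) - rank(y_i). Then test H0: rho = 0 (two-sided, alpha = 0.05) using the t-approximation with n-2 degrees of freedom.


Step 1: Rank x and y separately (midranks; no ties here).
rank(x): 15->8, 10->7, 16->9, 20->11, 2->1, 18->10, 4->3, 5->4, 3->2, 6->5, 9->6
rank(y): 8->8, 7->7, 9->9, 11->11, 4->4, 10->10, 3->3, 6->6, 2->2, 5->5, 1->1
Step 2: d_i = R_x(i) - R_y(i); compute d_i^2.
  (8-8)^2=0, (7-7)^2=0, (9-9)^2=0, (11-11)^2=0, (1-4)^2=9, (10-10)^2=0, (3-3)^2=0, (4-6)^2=4, (2-2)^2=0, (5-5)^2=0, (6-1)^2=25
sum(d^2) = 38.
Step 3: rho = 1 - 6*38 / (11*(11^2 - 1)) = 1 - 228/1320 = 0.827273.
Step 4: Under H0, t = rho * sqrt((n-2)/(1-rho^2)) = 4.4176 ~ t(9).
Step 5: Two-sided p-value from the t-distribution with 9 df = 0.001677.
Step 6: alpha = 0.05. reject H0.

rho = 0.8273, p = 0.001677, reject H0 at alpha = 0.05.


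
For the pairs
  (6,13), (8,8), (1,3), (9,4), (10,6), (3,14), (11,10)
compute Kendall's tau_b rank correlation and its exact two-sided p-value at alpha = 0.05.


Step 1: Enumerate the 21 unordered pairs (i,j) with i<j and classify each by sign(x_j-x_i) * sign(y_j-y_i).
  (1,2):dx=+2,dy=-5->D; (1,3):dx=-5,dy=-10->C; (1,4):dx=+3,dy=-9->D; (1,5):dx=+4,dy=-7->D
  (1,6):dx=-3,dy=+1->D; (1,7):dx=+5,dy=-3->D; (2,3):dx=-7,dy=-5->C; (2,4):dx=+1,dy=-4->D
  (2,5):dx=+2,dy=-2->D; (2,6):dx=-5,dy=+6->D; (2,7):dx=+3,dy=+2->C; (3,4):dx=+8,dy=+1->C
  (3,5):dx=+9,dy=+3->C; (3,6):dx=+2,dy=+11->C; (3,7):dx=+10,dy=+7->C; (4,5):dx=+1,dy=+2->C
  (4,6):dx=-6,dy=+10->D; (4,7):dx=+2,dy=+6->C; (5,6):dx=-7,dy=+8->D; (5,7):dx=+1,dy=+4->C
  (6,7):dx=+8,dy=-4->D
Step 2: C = 10, D = 11, total pairs = 21.
Step 3: tau = (C - D)/(n(n-1)/2) = (10 - 11)/21 = -0.047619.
Step 4: Exact two-sided p-value (enumerate n! = 5040 permutations of y under H0): p = 1.000000.
Step 5: alpha = 0.05. fail to reject H0.

tau_b = -0.0476 (C=10, D=11), p = 1.000000, fail to reject H0.


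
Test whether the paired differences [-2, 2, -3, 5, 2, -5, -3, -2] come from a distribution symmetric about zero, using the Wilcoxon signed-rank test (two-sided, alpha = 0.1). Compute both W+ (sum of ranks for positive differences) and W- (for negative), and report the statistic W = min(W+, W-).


Step 1: Drop any zero differences (none here) and take |d_i|.
|d| = [2, 2, 3, 5, 2, 5, 3, 2]
Step 2: Midrank |d_i| (ties get averaged ranks).
ranks: |2|->2.5, |2|->2.5, |3|->5.5, |5|->7.5, |2|->2.5, |5|->7.5, |3|->5.5, |2|->2.5
Step 3: Attach original signs; sum ranks with positive sign and with negative sign.
W+ = 2.5 + 7.5 + 2.5 = 12.5
W- = 2.5 + 5.5 + 7.5 + 5.5 + 2.5 = 23.5
(Check: W+ + W- = 36 should equal n(n+1)/2 = 36.)
Step 4: Test statistic W = min(W+, W-) = 12.5.
Step 5: Ties in |d|, so use the tie-corrected normal approximation.
        E[W] = n(n+1)/4 = 8*9/4 = 18.
        Tie groups: |d|=2 (t=4), |d|=3 (t=2), |d|=5 (t=2); sum(t^3 - t) = 72.
        Var[W] = n(n+1)(2n+1)/24 - sum(t^3-t)/48 = 1224/24 - 72/48 = 49.5.
        z = (W - E[W]) / sqrt(Var[W]) = (12.5 - 18) / 7.0356 = -0.7817.
        Two-sided p = 2*Phi(z) = 0.434370.
Step 6: alpha = 0.1. fail to reject H0.

W+ = 12.5, W- = 23.5, W = min = 12.5, p = 0.434370, fail to reject H0.


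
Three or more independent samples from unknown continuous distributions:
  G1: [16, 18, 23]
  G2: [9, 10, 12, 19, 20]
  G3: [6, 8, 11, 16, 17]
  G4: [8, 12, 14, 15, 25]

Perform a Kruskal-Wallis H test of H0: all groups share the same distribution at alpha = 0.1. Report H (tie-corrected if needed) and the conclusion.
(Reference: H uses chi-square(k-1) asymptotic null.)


Step 1: Combine all N = 18 observations and assign midranks.
sorted (value, group, rank): (6,G3,1), (8,G3,2.5), (8,G4,2.5), (9,G2,4), (10,G2,5), (11,G3,6), (12,G2,7.5), (12,G4,7.5), (14,G4,9), (15,G4,10), (16,G1,11.5), (16,G3,11.5), (17,G3,13), (18,G1,14), (19,G2,15), (20,G2,16), (23,G1,17), (25,G4,18)
Step 2: Sum ranks within each group.
R_1 = 42.5 (n_1 = 3)
R_2 = 47.5 (n_2 = 5)
R_3 = 34 (n_3 = 5)
R_4 = 47 (n_4 = 5)
Step 3: H = 12/(N(N+1)) * sum(R_i^2/n_i) - 3(N+1)
     = 12/(18*19) * (42.5^2/3 + 47.5^2/5 + 34^2/5 + 47^2/5) - 3*19
     = 0.035088 * 1726.33 - 57
     = 3.573099.
Step 4: Ties present; correction factor C = 1 - 18/(18^3 - 18) = 0.996904. Corrected H = 3.573099 / 0.996904 = 3.584196.
Step 5: Under H0, H ~ chi^2(3); p-value = 0.310005.
Step 6: alpha = 0.1. fail to reject H0.

H = 3.5842, df = 3, p = 0.310005, fail to reject H0.


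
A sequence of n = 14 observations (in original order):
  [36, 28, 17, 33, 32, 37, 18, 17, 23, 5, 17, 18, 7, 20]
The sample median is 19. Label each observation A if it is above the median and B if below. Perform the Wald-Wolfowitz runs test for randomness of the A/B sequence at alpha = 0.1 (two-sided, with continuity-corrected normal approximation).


Step 1: Compute median = 19; label A = above, B = below.
Labels in order: AABAAABBABBBBA  (n_A = 7, n_B = 7)
Step 2: Count runs R = 7.
Step 3: Under H0 (random ordering), E[R] = 2*n_A*n_B/(n_A+n_B) + 1 = 2*7*7/14 + 1 = 8.0000.
        Var[R] = 2*n_A*n_B*(2*n_A*n_B - n_A - n_B) / ((n_A+n_B)^2 * (n_A+n_B-1)) = 8232/2548 = 3.2308.
        SD[R] = 1.7974.
Step 4: Continuity-corrected z = (R + 0.5 - E[R]) / SD[R] = (7 + 0.5 - 8.0000) / 1.7974 = -0.2782.
Step 5: Two-sided p-value via normal approximation = 2*(1 - Phi(|z|)) = 0.780879.
Step 6: alpha = 0.1. fail to reject H0.

R = 7, z = -0.2782, p = 0.780879, fail to reject H0.


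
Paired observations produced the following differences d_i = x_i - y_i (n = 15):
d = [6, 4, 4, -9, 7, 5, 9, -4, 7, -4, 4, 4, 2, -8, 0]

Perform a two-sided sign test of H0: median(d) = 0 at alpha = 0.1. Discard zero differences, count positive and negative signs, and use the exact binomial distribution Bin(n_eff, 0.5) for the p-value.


Step 1: Discard zero differences. Original n = 15; n_eff = number of nonzero differences = 14.
Nonzero differences (with sign): +6, +4, +4, -9, +7, +5, +9, -4, +7, -4, +4, +4, +2, -8
Step 2: Count signs: positive = 10, negative = 4.
Step 3: Under H0: P(positive) = 0.5, so the number of positives S ~ Bin(14, 0.5).
Step 4: Two-sided exact p-value = sum of Bin(14,0.5) probabilities at or below the observed probability = 0.179565.
Step 5: alpha = 0.1. fail to reject H0.

n_eff = 14, pos = 10, neg = 4, p = 0.179565, fail to reject H0.


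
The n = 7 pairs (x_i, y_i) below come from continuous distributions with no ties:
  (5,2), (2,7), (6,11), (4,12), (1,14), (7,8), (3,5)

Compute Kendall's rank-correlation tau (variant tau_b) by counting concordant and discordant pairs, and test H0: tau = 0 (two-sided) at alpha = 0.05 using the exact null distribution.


Step 1: Enumerate the 21 unordered pairs (i,j) with i<j and classify each by sign(x_j-x_i) * sign(y_j-y_i).
  (1,2):dx=-3,dy=+5->D; (1,3):dx=+1,dy=+9->C; (1,4):dx=-1,dy=+10->D; (1,5):dx=-4,dy=+12->D
  (1,6):dx=+2,dy=+6->C; (1,7):dx=-2,dy=+3->D; (2,3):dx=+4,dy=+4->C; (2,4):dx=+2,dy=+5->C
  (2,5):dx=-1,dy=+7->D; (2,6):dx=+5,dy=+1->C; (2,7):dx=+1,dy=-2->D; (3,4):dx=-2,dy=+1->D
  (3,5):dx=-5,dy=+3->D; (3,6):dx=+1,dy=-3->D; (3,7):dx=-3,dy=-6->C; (4,5):dx=-3,dy=+2->D
  (4,6):dx=+3,dy=-4->D; (4,7):dx=-1,dy=-7->C; (5,6):dx=+6,dy=-6->D; (5,7):dx=+2,dy=-9->D
  (6,7):dx=-4,dy=-3->C
Step 2: C = 8, D = 13, total pairs = 21.
Step 3: tau = (C - D)/(n(n-1)/2) = (8 - 13)/21 = -0.238095.
Step 4: Exact two-sided p-value (enumerate n! = 5040 permutations of y under H0): p = 0.561905.
Step 5: alpha = 0.05. fail to reject H0.

tau_b = -0.2381 (C=8, D=13), p = 0.561905, fail to reject H0.


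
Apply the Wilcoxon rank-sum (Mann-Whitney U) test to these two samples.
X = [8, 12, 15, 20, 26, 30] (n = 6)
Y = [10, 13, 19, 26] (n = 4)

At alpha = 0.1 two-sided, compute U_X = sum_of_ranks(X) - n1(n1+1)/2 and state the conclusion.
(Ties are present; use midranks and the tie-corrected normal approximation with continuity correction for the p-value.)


Step 1: Combine and sort all 10 observations; assign midranks.
sorted (value, group): (8,X), (10,Y), (12,X), (13,Y), (15,X), (19,Y), (20,X), (26,X), (26,Y), (30,X)
ranks: 8->1, 10->2, 12->3, 13->4, 15->5, 19->6, 20->7, 26->8.5, 26->8.5, 30->10
Step 2: Rank sum for X: R1 = 1 + 3 + 5 + 7 + 8.5 + 10 = 34.5.
Step 3: U_X = R1 - n1(n1+1)/2 = 34.5 - 6*7/2 = 34.5 - 21 = 13.5.
       U_Y = n1*n2 - U_X = 24 - 13.5 = 10.5.
Step 4: Ties are present, so use the tie-corrected normal approximation (with continuity correction) for the p-value.
Step 5: p-value = 0.830664; compare to alpha = 0.1. fail to reject H0.

U_X = 13.5, p = 0.830664, fail to reject H0 at alpha = 0.1.


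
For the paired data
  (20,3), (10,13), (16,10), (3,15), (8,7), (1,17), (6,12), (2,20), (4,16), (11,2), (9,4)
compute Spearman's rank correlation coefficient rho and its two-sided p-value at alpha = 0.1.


Step 1: Rank x and y separately (midranks; no ties here).
rank(x): 20->11, 10->8, 16->10, 3->3, 8->6, 1->1, 6->5, 2->2, 4->4, 11->9, 9->7
rank(y): 3->2, 13->7, 10->5, 15->8, 7->4, 17->10, 12->6, 20->11, 16->9, 2->1, 4->3
Step 2: d_i = R_x(i) - R_y(i); compute d_i^2.
  (11-2)^2=81, (8-7)^2=1, (10-5)^2=25, (3-8)^2=25, (6-4)^2=4, (1-10)^2=81, (5-6)^2=1, (2-11)^2=81, (4-9)^2=25, (9-1)^2=64, (7-3)^2=16
sum(d^2) = 404.
Step 3: rho = 1 - 6*404 / (11*(11^2 - 1)) = 1 - 2424/1320 = -0.836364.
Step 4: Under H0, t = rho * sqrt((n-2)/(1-rho^2)) = -4.5772 ~ t(9).
Step 5: Two-sided p-value from the t-distribution with 9 df = 0.001333.
Step 6: alpha = 0.1. reject H0.

rho = -0.8364, p = 0.001333, reject H0 at alpha = 0.1.


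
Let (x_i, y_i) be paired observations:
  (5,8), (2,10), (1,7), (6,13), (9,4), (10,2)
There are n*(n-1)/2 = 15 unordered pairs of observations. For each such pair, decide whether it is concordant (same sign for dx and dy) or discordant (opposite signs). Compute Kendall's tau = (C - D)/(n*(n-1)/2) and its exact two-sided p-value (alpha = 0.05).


Step 1: Enumerate the 15 unordered pairs (i,j) with i<j and classify each by sign(x_j-x_i) * sign(y_j-y_i).
  (1,2):dx=-3,dy=+2->D; (1,3):dx=-4,dy=-1->C; (1,4):dx=+1,dy=+5->C; (1,5):dx=+4,dy=-4->D
  (1,6):dx=+5,dy=-6->D; (2,3):dx=-1,dy=-3->C; (2,4):dx=+4,dy=+3->C; (2,5):dx=+7,dy=-6->D
  (2,6):dx=+8,dy=-8->D; (3,4):dx=+5,dy=+6->C; (3,5):dx=+8,dy=-3->D; (3,6):dx=+9,dy=-5->D
  (4,5):dx=+3,dy=-9->D; (4,6):dx=+4,dy=-11->D; (5,6):dx=+1,dy=-2->D
Step 2: C = 5, D = 10, total pairs = 15.
Step 3: tau = (C - D)/(n(n-1)/2) = (5 - 10)/15 = -0.333333.
Step 4: Exact two-sided p-value (enumerate n! = 720 permutations of y under H0): p = 0.469444.
Step 5: alpha = 0.05. fail to reject H0.

tau_b = -0.3333 (C=5, D=10), p = 0.469444, fail to reject H0.


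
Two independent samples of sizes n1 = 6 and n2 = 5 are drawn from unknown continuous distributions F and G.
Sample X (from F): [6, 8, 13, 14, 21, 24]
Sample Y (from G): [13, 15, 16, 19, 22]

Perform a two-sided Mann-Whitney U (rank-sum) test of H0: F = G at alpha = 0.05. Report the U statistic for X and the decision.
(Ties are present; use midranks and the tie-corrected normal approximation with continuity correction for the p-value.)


Step 1: Combine and sort all 11 observations; assign midranks.
sorted (value, group): (6,X), (8,X), (13,X), (13,Y), (14,X), (15,Y), (16,Y), (19,Y), (21,X), (22,Y), (24,X)
ranks: 6->1, 8->2, 13->3.5, 13->3.5, 14->5, 15->6, 16->7, 19->8, 21->9, 22->10, 24->11
Step 2: Rank sum for X: R1 = 1 + 2 + 3.5 + 5 + 9 + 11 = 31.5.
Step 3: U_X = R1 - n1(n1+1)/2 = 31.5 - 6*7/2 = 31.5 - 21 = 10.5.
       U_Y = n1*n2 - U_X = 30 - 10.5 = 19.5.
Step 4: Ties are present, so use the tie-corrected normal approximation (with continuity correction) for the p-value.
Step 5: p-value = 0.464192; compare to alpha = 0.05. fail to reject H0.

U_X = 10.5, p = 0.464192, fail to reject H0 at alpha = 0.05.


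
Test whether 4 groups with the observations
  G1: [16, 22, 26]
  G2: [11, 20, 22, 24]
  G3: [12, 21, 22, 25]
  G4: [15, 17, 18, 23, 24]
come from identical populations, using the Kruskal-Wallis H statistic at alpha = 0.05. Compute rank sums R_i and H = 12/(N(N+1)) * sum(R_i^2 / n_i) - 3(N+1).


Step 1: Combine all N = 16 observations and assign midranks.
sorted (value, group, rank): (11,G2,1), (12,G3,2), (15,G4,3), (16,G1,4), (17,G4,5), (18,G4,6), (20,G2,7), (21,G3,8), (22,G1,10), (22,G2,10), (22,G3,10), (23,G4,12), (24,G2,13.5), (24,G4,13.5), (25,G3,15), (26,G1,16)
Step 2: Sum ranks within each group.
R_1 = 30 (n_1 = 3)
R_2 = 31.5 (n_2 = 4)
R_3 = 35 (n_3 = 4)
R_4 = 39.5 (n_4 = 5)
Step 3: H = 12/(N(N+1)) * sum(R_i^2/n_i) - 3(N+1)
     = 12/(16*17) * (30^2/3 + 31.5^2/4 + 35^2/4 + 39.5^2/5) - 3*17
     = 0.044118 * 1166.36 - 51
     = 0.457169.
Step 4: Ties present; correction factor C = 1 - 30/(16^3 - 16) = 0.992647. Corrected H = 0.457169 / 0.992647 = 0.460556.
Step 5: Under H0, H ~ chi^2(3); p-value = 0.927468.
Step 6: alpha = 0.05. fail to reject H0.

H = 0.4606, df = 3, p = 0.927468, fail to reject H0.


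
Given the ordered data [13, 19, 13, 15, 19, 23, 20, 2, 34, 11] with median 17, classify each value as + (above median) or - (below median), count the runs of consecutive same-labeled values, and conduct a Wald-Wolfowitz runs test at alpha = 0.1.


Step 1: Compute median = 17; label A = above, B = below.
Labels in order: BABBAAABAB  (n_A = 5, n_B = 5)
Step 2: Count runs R = 7.
Step 3: Under H0 (random ordering), E[R] = 2*n_A*n_B/(n_A+n_B) + 1 = 2*5*5/10 + 1 = 6.0000.
        Var[R] = 2*n_A*n_B*(2*n_A*n_B - n_A - n_B) / ((n_A+n_B)^2 * (n_A+n_B-1)) = 2000/900 = 2.2222.
        SD[R] = 1.4907.
Step 4: Continuity-corrected z = (R - 0.5 - E[R]) / SD[R] = (7 - 0.5 - 6.0000) / 1.4907 = 0.3354.
Step 5: Two-sided p-value via normal approximation = 2*(1 - Phi(|z|)) = 0.737316.
Step 6: alpha = 0.1. fail to reject H0.

R = 7, z = 0.3354, p = 0.737316, fail to reject H0.


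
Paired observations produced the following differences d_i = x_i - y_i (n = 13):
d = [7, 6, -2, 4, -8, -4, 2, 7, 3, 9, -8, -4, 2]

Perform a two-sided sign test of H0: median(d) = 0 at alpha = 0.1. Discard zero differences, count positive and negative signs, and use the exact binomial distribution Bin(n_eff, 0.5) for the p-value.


Step 1: Discard zero differences. Original n = 13; n_eff = number of nonzero differences = 13.
Nonzero differences (with sign): +7, +6, -2, +4, -8, -4, +2, +7, +3, +9, -8, -4, +2
Step 2: Count signs: positive = 8, negative = 5.
Step 3: Under H0: P(positive) = 0.5, so the number of positives S ~ Bin(13, 0.5).
Step 4: Two-sided exact p-value = sum of Bin(13,0.5) probabilities at or below the observed probability = 0.581055.
Step 5: alpha = 0.1. fail to reject H0.

n_eff = 13, pos = 8, neg = 5, p = 0.581055, fail to reject H0.


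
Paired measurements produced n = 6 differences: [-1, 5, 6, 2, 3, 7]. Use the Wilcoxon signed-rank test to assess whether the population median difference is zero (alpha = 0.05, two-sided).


Step 1: Drop any zero differences (none here) and take |d_i|.
|d| = [1, 5, 6, 2, 3, 7]
Step 2: Midrank |d_i| (ties get averaged ranks).
ranks: |1|->1, |5|->4, |6|->5, |2|->2, |3|->3, |7|->6
Step 3: Attach original signs; sum ranks with positive sign and with negative sign.
W+ = 4 + 5 + 2 + 3 + 6 = 20
W- = 1 = 1
(Check: W+ + W- = 21 should equal n(n+1)/2 = 21.)
Step 4: Test statistic W = min(W+, W-) = 1.
Step 5: No ties, so the exact null distribution over the 2^6 = 64 sign assignments gives the two-sided p-value = 0.062500.
Step 6: alpha = 0.05. fail to reject H0.

W+ = 20, W- = 1, W = min = 1, p = 0.062500, fail to reject H0.


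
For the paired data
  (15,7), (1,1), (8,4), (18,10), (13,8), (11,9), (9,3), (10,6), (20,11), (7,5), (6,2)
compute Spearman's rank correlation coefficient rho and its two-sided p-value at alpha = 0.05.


Step 1: Rank x and y separately (midranks; no ties here).
rank(x): 15->9, 1->1, 8->4, 18->10, 13->8, 11->7, 9->5, 10->6, 20->11, 7->3, 6->2
rank(y): 7->7, 1->1, 4->4, 10->10, 8->8, 9->9, 3->3, 6->6, 11->11, 5->5, 2->2
Step 2: d_i = R_x(i) - R_y(i); compute d_i^2.
  (9-7)^2=4, (1-1)^2=0, (4-4)^2=0, (10-10)^2=0, (8-8)^2=0, (7-9)^2=4, (5-3)^2=4, (6-6)^2=0, (11-11)^2=0, (3-5)^2=4, (2-2)^2=0
sum(d^2) = 16.
Step 3: rho = 1 - 6*16 / (11*(11^2 - 1)) = 1 - 96/1320 = 0.927273.
Step 4: Under H0, t = rho * sqrt((n-2)/(1-rho^2)) = 7.4303 ~ t(9).
Step 5: Two-sided p-value from the t-distribution with 9 df = 0.000040.
Step 6: alpha = 0.05. reject H0.

rho = 0.9273, p = 0.000040, reject H0 at alpha = 0.05.


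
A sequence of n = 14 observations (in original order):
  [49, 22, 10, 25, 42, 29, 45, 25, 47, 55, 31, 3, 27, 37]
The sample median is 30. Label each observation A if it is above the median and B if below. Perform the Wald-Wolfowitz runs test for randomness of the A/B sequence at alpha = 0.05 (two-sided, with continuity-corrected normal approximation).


Step 1: Compute median = 30; label A = above, B = below.
Labels in order: ABBBABABAAABBA  (n_A = 7, n_B = 7)
Step 2: Count runs R = 9.
Step 3: Under H0 (random ordering), E[R] = 2*n_A*n_B/(n_A+n_B) + 1 = 2*7*7/14 + 1 = 8.0000.
        Var[R] = 2*n_A*n_B*(2*n_A*n_B - n_A - n_B) / ((n_A+n_B)^2 * (n_A+n_B-1)) = 8232/2548 = 3.2308.
        SD[R] = 1.7974.
Step 4: Continuity-corrected z = (R - 0.5 - E[R]) / SD[R] = (9 - 0.5 - 8.0000) / 1.7974 = 0.2782.
Step 5: Two-sided p-value via normal approximation = 2*(1 - Phi(|z|)) = 0.780879.
Step 6: alpha = 0.05. fail to reject H0.

R = 9, z = 0.2782, p = 0.780879, fail to reject H0.


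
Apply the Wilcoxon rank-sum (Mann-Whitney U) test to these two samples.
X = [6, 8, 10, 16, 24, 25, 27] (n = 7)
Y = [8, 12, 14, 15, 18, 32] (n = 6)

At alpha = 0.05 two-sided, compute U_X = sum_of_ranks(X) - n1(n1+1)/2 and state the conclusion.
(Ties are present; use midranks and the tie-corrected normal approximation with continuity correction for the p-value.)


Step 1: Combine and sort all 13 observations; assign midranks.
sorted (value, group): (6,X), (8,X), (8,Y), (10,X), (12,Y), (14,Y), (15,Y), (16,X), (18,Y), (24,X), (25,X), (27,X), (32,Y)
ranks: 6->1, 8->2.5, 8->2.5, 10->4, 12->5, 14->6, 15->7, 16->8, 18->9, 24->10, 25->11, 27->12, 32->13
Step 2: Rank sum for X: R1 = 1 + 2.5 + 4 + 8 + 10 + 11 + 12 = 48.5.
Step 3: U_X = R1 - n1(n1+1)/2 = 48.5 - 7*8/2 = 48.5 - 28 = 20.5.
       U_Y = n1*n2 - U_X = 42 - 20.5 = 21.5.
Step 4: Ties are present, so use the tie-corrected normal approximation (with continuity correction) for the p-value.
Step 5: p-value = 1.000000; compare to alpha = 0.05. fail to reject H0.

U_X = 20.5, p = 1.000000, fail to reject H0 at alpha = 0.05.


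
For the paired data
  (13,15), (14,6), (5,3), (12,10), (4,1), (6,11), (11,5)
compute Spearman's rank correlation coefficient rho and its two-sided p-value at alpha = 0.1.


Step 1: Rank x and y separately (midranks; no ties here).
rank(x): 13->6, 14->7, 5->2, 12->5, 4->1, 6->3, 11->4
rank(y): 15->7, 6->4, 3->2, 10->5, 1->1, 11->6, 5->3
Step 2: d_i = R_x(i) - R_y(i); compute d_i^2.
  (6-7)^2=1, (7-4)^2=9, (2-2)^2=0, (5-5)^2=0, (1-1)^2=0, (3-6)^2=9, (4-3)^2=1
sum(d^2) = 20.
Step 3: rho = 1 - 6*20 / (7*(7^2 - 1)) = 1 - 120/336 = 0.642857.
Step 4: Under H0, t = rho * sqrt((n-2)/(1-rho^2)) = 1.8766 ~ t(5).
Step 5: Two-sided p-value from the t-distribution with 5 df = 0.119392.
Step 6: alpha = 0.1. fail to reject H0.

rho = 0.6429, p = 0.119392, fail to reject H0 at alpha = 0.1.


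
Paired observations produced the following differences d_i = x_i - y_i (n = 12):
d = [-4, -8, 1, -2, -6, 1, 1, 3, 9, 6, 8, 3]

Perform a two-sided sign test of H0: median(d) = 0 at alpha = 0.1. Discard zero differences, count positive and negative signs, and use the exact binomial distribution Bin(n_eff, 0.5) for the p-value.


Step 1: Discard zero differences. Original n = 12; n_eff = number of nonzero differences = 12.
Nonzero differences (with sign): -4, -8, +1, -2, -6, +1, +1, +3, +9, +6, +8, +3
Step 2: Count signs: positive = 8, negative = 4.
Step 3: Under H0: P(positive) = 0.5, so the number of positives S ~ Bin(12, 0.5).
Step 4: Two-sided exact p-value = sum of Bin(12,0.5) probabilities at or below the observed probability = 0.387695.
Step 5: alpha = 0.1. fail to reject H0.

n_eff = 12, pos = 8, neg = 4, p = 0.387695, fail to reject H0.


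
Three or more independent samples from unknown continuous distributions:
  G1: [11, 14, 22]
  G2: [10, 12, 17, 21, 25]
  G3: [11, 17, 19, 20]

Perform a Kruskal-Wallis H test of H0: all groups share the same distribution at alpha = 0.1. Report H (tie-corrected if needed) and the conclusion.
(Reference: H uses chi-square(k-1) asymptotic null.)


Step 1: Combine all N = 12 observations and assign midranks.
sorted (value, group, rank): (10,G2,1), (11,G1,2.5), (11,G3,2.5), (12,G2,4), (14,G1,5), (17,G2,6.5), (17,G3,6.5), (19,G3,8), (20,G3,9), (21,G2,10), (22,G1,11), (25,G2,12)
Step 2: Sum ranks within each group.
R_1 = 18.5 (n_1 = 3)
R_2 = 33.5 (n_2 = 5)
R_3 = 26 (n_3 = 4)
Step 3: H = 12/(N(N+1)) * sum(R_i^2/n_i) - 3(N+1)
     = 12/(12*13) * (18.5^2/3 + 33.5^2/5 + 26^2/4) - 3*13
     = 0.076923 * 507.533 - 39
     = 0.041026.
Step 4: Ties present; correction factor C = 1 - 12/(12^3 - 12) = 0.993007. Corrected H = 0.041026 / 0.993007 = 0.041315.
Step 5: Under H0, H ~ chi^2(2); p-value = 0.979555.
Step 6: alpha = 0.1. fail to reject H0.

H = 0.0413, df = 2, p = 0.979555, fail to reject H0.


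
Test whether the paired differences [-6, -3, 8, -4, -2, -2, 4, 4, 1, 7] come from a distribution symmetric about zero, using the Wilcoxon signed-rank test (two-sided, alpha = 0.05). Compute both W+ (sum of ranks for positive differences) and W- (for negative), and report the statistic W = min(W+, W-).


Step 1: Drop any zero differences (none here) and take |d_i|.
|d| = [6, 3, 8, 4, 2, 2, 4, 4, 1, 7]
Step 2: Midrank |d_i| (ties get averaged ranks).
ranks: |6|->8, |3|->4, |8|->10, |4|->6, |2|->2.5, |2|->2.5, |4|->6, |4|->6, |1|->1, |7|->9
Step 3: Attach original signs; sum ranks with positive sign and with negative sign.
W+ = 10 + 6 + 6 + 1 + 9 = 32
W- = 8 + 4 + 6 + 2.5 + 2.5 = 23
(Check: W+ + W- = 55 should equal n(n+1)/2 = 55.)
Step 4: Test statistic W = min(W+, W-) = 23.
Step 5: Ties in |d|, so use the tie-corrected normal approximation.
        E[W] = n(n+1)/4 = 10*11/4 = 27.5.
        Tie groups: |d|=2 (t=2), |d|=4 (t=3); sum(t^3 - t) = 30.
        Var[W] = n(n+1)(2n+1)/24 - sum(t^3-t)/48 = 2310/24 - 30/48 = 95.625.
        z = (W - E[W]) / sqrt(Var[W]) = (23 - 27.5) / 9.7788 = -0.4602.
        Two-sided p = 2*Phi(z) = 0.645388.
Step 6: alpha = 0.05. fail to reject H0.

W+ = 32, W- = 23, W = min = 23, p = 0.645388, fail to reject H0.


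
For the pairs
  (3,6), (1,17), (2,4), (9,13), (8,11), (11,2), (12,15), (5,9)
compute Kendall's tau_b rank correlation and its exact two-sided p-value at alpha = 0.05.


Step 1: Enumerate the 28 unordered pairs (i,j) with i<j and classify each by sign(x_j-x_i) * sign(y_j-y_i).
  (1,2):dx=-2,dy=+11->D; (1,3):dx=-1,dy=-2->C; (1,4):dx=+6,dy=+7->C; (1,5):dx=+5,dy=+5->C
  (1,6):dx=+8,dy=-4->D; (1,7):dx=+9,dy=+9->C; (1,8):dx=+2,dy=+3->C; (2,3):dx=+1,dy=-13->D
  (2,4):dx=+8,dy=-4->D; (2,5):dx=+7,dy=-6->D; (2,6):dx=+10,dy=-15->D; (2,7):dx=+11,dy=-2->D
  (2,8):dx=+4,dy=-8->D; (3,4):dx=+7,dy=+9->C; (3,5):dx=+6,dy=+7->C; (3,6):dx=+9,dy=-2->D
  (3,7):dx=+10,dy=+11->C; (3,8):dx=+3,dy=+5->C; (4,5):dx=-1,dy=-2->C; (4,6):dx=+2,dy=-11->D
  (4,7):dx=+3,dy=+2->C; (4,8):dx=-4,dy=-4->C; (5,6):dx=+3,dy=-9->D; (5,7):dx=+4,dy=+4->C
  (5,8):dx=-3,dy=-2->C; (6,7):dx=+1,dy=+13->C; (6,8):dx=-6,dy=+7->D; (7,8):dx=-7,dy=-6->C
Step 2: C = 16, D = 12, total pairs = 28.
Step 3: tau = (C - D)/(n(n-1)/2) = (16 - 12)/28 = 0.142857.
Step 4: Exact two-sided p-value (enumerate n! = 40320 permutations of y under H0): p = 0.719544.
Step 5: alpha = 0.05. fail to reject H0.

tau_b = 0.1429 (C=16, D=12), p = 0.719544, fail to reject H0.


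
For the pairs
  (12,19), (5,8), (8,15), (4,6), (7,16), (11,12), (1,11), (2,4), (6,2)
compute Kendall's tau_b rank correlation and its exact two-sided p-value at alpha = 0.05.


Step 1: Enumerate the 36 unordered pairs (i,j) with i<j and classify each by sign(x_j-x_i) * sign(y_j-y_i).
  (1,2):dx=-7,dy=-11->C; (1,3):dx=-4,dy=-4->C; (1,4):dx=-8,dy=-13->C; (1,5):dx=-5,dy=-3->C
  (1,6):dx=-1,dy=-7->C; (1,7):dx=-11,dy=-8->C; (1,8):dx=-10,dy=-15->C; (1,9):dx=-6,dy=-17->C
  (2,3):dx=+3,dy=+7->C; (2,4):dx=-1,dy=-2->C; (2,5):dx=+2,dy=+8->C; (2,6):dx=+6,dy=+4->C
  (2,7):dx=-4,dy=+3->D; (2,8):dx=-3,dy=-4->C; (2,9):dx=+1,dy=-6->D; (3,4):dx=-4,dy=-9->C
  (3,5):dx=-1,dy=+1->D; (3,6):dx=+3,dy=-3->D; (3,7):dx=-7,dy=-4->C; (3,8):dx=-6,dy=-11->C
  (3,9):dx=-2,dy=-13->C; (4,5):dx=+3,dy=+10->C; (4,6):dx=+7,dy=+6->C; (4,7):dx=-3,dy=+5->D
  (4,8):dx=-2,dy=-2->C; (4,9):dx=+2,dy=-4->D; (5,6):dx=+4,dy=-4->D; (5,7):dx=-6,dy=-5->C
  (5,8):dx=-5,dy=-12->C; (5,9):dx=-1,dy=-14->C; (6,7):dx=-10,dy=-1->C; (6,8):dx=-9,dy=-8->C
  (6,9):dx=-5,dy=-10->C; (7,8):dx=+1,dy=-7->D; (7,9):dx=+5,dy=-9->D; (8,9):dx=+4,dy=-2->D
Step 2: C = 26, D = 10, total pairs = 36.
Step 3: tau = (C - D)/(n(n-1)/2) = (26 - 10)/36 = 0.444444.
Step 4: Exact two-sided p-value (enumerate n! = 362880 permutations of y under H0): p = 0.119439.
Step 5: alpha = 0.05. fail to reject H0.

tau_b = 0.4444 (C=26, D=10), p = 0.119439, fail to reject H0.


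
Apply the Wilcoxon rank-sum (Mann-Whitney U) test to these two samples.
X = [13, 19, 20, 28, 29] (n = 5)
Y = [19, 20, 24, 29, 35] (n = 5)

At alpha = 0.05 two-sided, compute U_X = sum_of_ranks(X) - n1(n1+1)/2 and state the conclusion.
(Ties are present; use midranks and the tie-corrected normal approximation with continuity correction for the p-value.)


Step 1: Combine and sort all 10 observations; assign midranks.
sorted (value, group): (13,X), (19,X), (19,Y), (20,X), (20,Y), (24,Y), (28,X), (29,X), (29,Y), (35,Y)
ranks: 13->1, 19->2.5, 19->2.5, 20->4.5, 20->4.5, 24->6, 28->7, 29->8.5, 29->8.5, 35->10
Step 2: Rank sum for X: R1 = 1 + 2.5 + 4.5 + 7 + 8.5 = 23.5.
Step 3: U_X = R1 - n1(n1+1)/2 = 23.5 - 5*6/2 = 23.5 - 15 = 8.5.
       U_Y = n1*n2 - U_X = 25 - 8.5 = 16.5.
Step 4: Ties are present, so use the tie-corrected normal approximation (with continuity correction) for the p-value.
Step 5: p-value = 0.460597; compare to alpha = 0.05. fail to reject H0.

U_X = 8.5, p = 0.460597, fail to reject H0 at alpha = 0.05.


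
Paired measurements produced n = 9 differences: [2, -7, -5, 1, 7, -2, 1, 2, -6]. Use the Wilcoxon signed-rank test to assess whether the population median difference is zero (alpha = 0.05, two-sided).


Step 1: Drop any zero differences (none here) and take |d_i|.
|d| = [2, 7, 5, 1, 7, 2, 1, 2, 6]
Step 2: Midrank |d_i| (ties get averaged ranks).
ranks: |2|->4, |7|->8.5, |5|->6, |1|->1.5, |7|->8.5, |2|->4, |1|->1.5, |2|->4, |6|->7
Step 3: Attach original signs; sum ranks with positive sign and with negative sign.
W+ = 4 + 1.5 + 8.5 + 1.5 + 4 = 19.5
W- = 8.5 + 6 + 4 + 7 = 25.5
(Check: W+ + W- = 45 should equal n(n+1)/2 = 45.)
Step 4: Test statistic W = min(W+, W-) = 19.5.
Step 5: Ties in |d|, so use the tie-corrected normal approximation.
        E[W] = n(n+1)/4 = 9*10/4 = 22.5.
        Tie groups: |d|=1 (t=2), |d|=2 (t=3), |d|=7 (t=2); sum(t^3 - t) = 36.
        Var[W] = n(n+1)(2n+1)/24 - sum(t^3-t)/48 = 1710/24 - 36/48 = 70.5.
        z = (W - E[W]) / sqrt(Var[W]) = (19.5 - 22.5) / 8.3964 = -0.3573.
        Two-sided p = 2*Phi(z) = 0.720871.
Step 6: alpha = 0.05. fail to reject H0.

W+ = 19.5, W- = 25.5, W = min = 19.5, p = 0.720871, fail to reject H0.


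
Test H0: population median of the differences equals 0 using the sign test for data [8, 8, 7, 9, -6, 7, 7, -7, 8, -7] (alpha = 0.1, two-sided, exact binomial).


Step 1: Discard zero differences. Original n = 10; n_eff = number of nonzero differences = 10.
Nonzero differences (with sign): +8, +8, +7, +9, -6, +7, +7, -7, +8, -7
Step 2: Count signs: positive = 7, negative = 3.
Step 3: Under H0: P(positive) = 0.5, so the number of positives S ~ Bin(10, 0.5).
Step 4: Two-sided exact p-value = sum of Bin(10,0.5) probabilities at or below the observed probability = 0.343750.
Step 5: alpha = 0.1. fail to reject H0.

n_eff = 10, pos = 7, neg = 3, p = 0.343750, fail to reject H0.


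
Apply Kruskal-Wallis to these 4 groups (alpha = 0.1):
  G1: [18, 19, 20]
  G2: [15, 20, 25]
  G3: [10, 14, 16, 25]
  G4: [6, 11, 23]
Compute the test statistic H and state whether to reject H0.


Step 1: Combine all N = 13 observations and assign midranks.
sorted (value, group, rank): (6,G4,1), (10,G3,2), (11,G4,3), (14,G3,4), (15,G2,5), (16,G3,6), (18,G1,7), (19,G1,8), (20,G1,9.5), (20,G2,9.5), (23,G4,11), (25,G2,12.5), (25,G3,12.5)
Step 2: Sum ranks within each group.
R_1 = 24.5 (n_1 = 3)
R_2 = 27 (n_2 = 3)
R_3 = 24.5 (n_3 = 4)
R_4 = 15 (n_4 = 3)
Step 3: H = 12/(N(N+1)) * sum(R_i^2/n_i) - 3(N+1)
     = 12/(13*14) * (24.5^2/3 + 27^2/3 + 24.5^2/4 + 15^2/3) - 3*14
     = 0.065934 * 668.146 - 42
     = 2.053571.
Step 4: Ties present; correction factor C = 1 - 12/(13^3 - 13) = 0.994505. Corrected H = 2.053571 / 0.994505 = 2.064917.
Step 5: Under H0, H ~ chi^2(3); p-value = 0.559043.
Step 6: alpha = 0.1. fail to reject H0.

H = 2.0649, df = 3, p = 0.559043, fail to reject H0.


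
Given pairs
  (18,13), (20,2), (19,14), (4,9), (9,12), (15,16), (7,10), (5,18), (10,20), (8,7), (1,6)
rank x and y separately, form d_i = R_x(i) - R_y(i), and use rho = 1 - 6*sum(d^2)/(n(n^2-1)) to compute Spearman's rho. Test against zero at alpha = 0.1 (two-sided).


Step 1: Rank x and y separately (midranks; no ties here).
rank(x): 18->9, 20->11, 19->10, 4->2, 9->6, 15->8, 7->4, 5->3, 10->7, 8->5, 1->1
rank(y): 13->7, 2->1, 14->8, 9->4, 12->6, 16->9, 10->5, 18->10, 20->11, 7->3, 6->2
Step 2: d_i = R_x(i) - R_y(i); compute d_i^2.
  (9-7)^2=4, (11-1)^2=100, (10-8)^2=4, (2-4)^2=4, (6-6)^2=0, (8-9)^2=1, (4-5)^2=1, (3-10)^2=49, (7-11)^2=16, (5-3)^2=4, (1-2)^2=1
sum(d^2) = 184.
Step 3: rho = 1 - 6*184 / (11*(11^2 - 1)) = 1 - 1104/1320 = 0.163636.
Step 4: Under H0, t = rho * sqrt((n-2)/(1-rho^2)) = 0.4976 ~ t(9).
Step 5: Two-sided p-value from the t-distribution with 9 df = 0.630685.
Step 6: alpha = 0.1. fail to reject H0.

rho = 0.1636, p = 0.630685, fail to reject H0 at alpha = 0.1.


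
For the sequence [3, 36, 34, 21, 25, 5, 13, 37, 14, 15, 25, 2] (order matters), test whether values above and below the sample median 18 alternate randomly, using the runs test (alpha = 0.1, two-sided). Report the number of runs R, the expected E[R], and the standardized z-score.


Step 1: Compute median = 18; label A = above, B = below.
Labels in order: BAAAABBABBAB  (n_A = 6, n_B = 6)
Step 2: Count runs R = 7.
Step 3: Under H0 (random ordering), E[R] = 2*n_A*n_B/(n_A+n_B) + 1 = 2*6*6/12 + 1 = 7.0000.
        Var[R] = 2*n_A*n_B*(2*n_A*n_B - n_A - n_B) / ((n_A+n_B)^2 * (n_A+n_B-1)) = 4320/1584 = 2.7273.
        SD[R] = 1.6514.
Step 4: R = E[R], so z = 0 with no continuity correction.
Step 5: Two-sided p-value via normal approximation = 2*(1 - Phi(|z|)) = 1.000000.
Step 6: alpha = 0.1. fail to reject H0.

R = 7, z = 0.0000, p = 1.000000, fail to reject H0.


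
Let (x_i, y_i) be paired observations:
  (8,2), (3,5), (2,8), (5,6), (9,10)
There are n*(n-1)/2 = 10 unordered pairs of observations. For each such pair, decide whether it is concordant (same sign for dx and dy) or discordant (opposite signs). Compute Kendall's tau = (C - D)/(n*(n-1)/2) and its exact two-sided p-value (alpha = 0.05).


Step 1: Enumerate the 10 unordered pairs (i,j) with i<j and classify each by sign(x_j-x_i) * sign(y_j-y_i).
  (1,2):dx=-5,dy=+3->D; (1,3):dx=-6,dy=+6->D; (1,4):dx=-3,dy=+4->D; (1,5):dx=+1,dy=+8->C
  (2,3):dx=-1,dy=+3->D; (2,4):dx=+2,dy=+1->C; (2,5):dx=+6,dy=+5->C; (3,4):dx=+3,dy=-2->D
  (3,5):dx=+7,dy=+2->C; (4,5):dx=+4,dy=+4->C
Step 2: C = 5, D = 5, total pairs = 10.
Step 3: tau = (C - D)/(n(n-1)/2) = (5 - 5)/10 = 0.000000.
Step 4: Exact two-sided p-value (enumerate n! = 120 permutations of y under H0): p = 1.000000.
Step 5: alpha = 0.05. fail to reject H0.

tau_b = 0.0000 (C=5, D=5), p = 1.000000, fail to reject H0.


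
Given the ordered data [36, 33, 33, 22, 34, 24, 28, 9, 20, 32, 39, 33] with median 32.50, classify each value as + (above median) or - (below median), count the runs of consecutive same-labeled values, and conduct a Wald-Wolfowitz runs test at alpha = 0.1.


Step 1: Compute median = 32.50; label A = above, B = below.
Labels in order: AAABABBBBBAA  (n_A = 6, n_B = 6)
Step 2: Count runs R = 5.
Step 3: Under H0 (random ordering), E[R] = 2*n_A*n_B/(n_A+n_B) + 1 = 2*6*6/12 + 1 = 7.0000.
        Var[R] = 2*n_A*n_B*(2*n_A*n_B - n_A - n_B) / ((n_A+n_B)^2 * (n_A+n_B-1)) = 4320/1584 = 2.7273.
        SD[R] = 1.6514.
Step 4: Continuity-corrected z = (R + 0.5 - E[R]) / SD[R] = (5 + 0.5 - 7.0000) / 1.6514 = -0.9083.
Step 5: Two-sided p-value via normal approximation = 2*(1 - Phi(|z|)) = 0.363722.
Step 6: alpha = 0.1. fail to reject H0.

R = 5, z = -0.9083, p = 0.363722, fail to reject H0.


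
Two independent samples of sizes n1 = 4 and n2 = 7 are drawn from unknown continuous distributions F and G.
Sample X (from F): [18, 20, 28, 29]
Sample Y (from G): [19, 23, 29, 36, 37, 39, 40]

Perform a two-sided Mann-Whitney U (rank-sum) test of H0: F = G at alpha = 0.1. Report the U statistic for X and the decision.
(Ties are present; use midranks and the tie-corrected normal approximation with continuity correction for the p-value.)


Step 1: Combine and sort all 11 observations; assign midranks.
sorted (value, group): (18,X), (19,Y), (20,X), (23,Y), (28,X), (29,X), (29,Y), (36,Y), (37,Y), (39,Y), (40,Y)
ranks: 18->1, 19->2, 20->3, 23->4, 28->5, 29->6.5, 29->6.5, 36->8, 37->9, 39->10, 40->11
Step 2: Rank sum for X: R1 = 1 + 3 + 5 + 6.5 = 15.5.
Step 3: U_X = R1 - n1(n1+1)/2 = 15.5 - 4*5/2 = 15.5 - 10 = 5.5.
       U_Y = n1*n2 - U_X = 28 - 5.5 = 22.5.
Step 4: Ties are present, so use the tie-corrected normal approximation (with continuity correction) for the p-value.
Step 5: p-value = 0.129695; compare to alpha = 0.1. fail to reject H0.

U_X = 5.5, p = 0.129695, fail to reject H0 at alpha = 0.1.


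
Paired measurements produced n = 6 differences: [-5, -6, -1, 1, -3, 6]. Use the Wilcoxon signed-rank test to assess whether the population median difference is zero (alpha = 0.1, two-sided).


Step 1: Drop any zero differences (none here) and take |d_i|.
|d| = [5, 6, 1, 1, 3, 6]
Step 2: Midrank |d_i| (ties get averaged ranks).
ranks: |5|->4, |6|->5.5, |1|->1.5, |1|->1.5, |3|->3, |6|->5.5
Step 3: Attach original signs; sum ranks with positive sign and with negative sign.
W+ = 1.5 + 5.5 = 7
W- = 4 + 5.5 + 1.5 + 3 = 14
(Check: W+ + W- = 21 should equal n(n+1)/2 = 21.)
Step 4: Test statistic W = min(W+, W-) = 7.
Step 5: Ties in |d|, so use the tie-corrected normal approximation.
        E[W] = n(n+1)/4 = 6*7/4 = 10.5.
        Tie groups: |d|=1 (t=2), |d|=6 (t=2); sum(t^3 - t) = 12.
        Var[W] = n(n+1)(2n+1)/24 - sum(t^3-t)/48 = 546/24 - 12/48 = 22.5.
        z = (W - E[W]) / sqrt(Var[W]) = (7 - 10.5) / 4.7434 = -0.7379.
        Two-sided p = 2*Phi(z) = 0.460597.
Step 6: alpha = 0.1. fail to reject H0.

W+ = 7, W- = 14, W = min = 7, p = 0.460597, fail to reject H0.


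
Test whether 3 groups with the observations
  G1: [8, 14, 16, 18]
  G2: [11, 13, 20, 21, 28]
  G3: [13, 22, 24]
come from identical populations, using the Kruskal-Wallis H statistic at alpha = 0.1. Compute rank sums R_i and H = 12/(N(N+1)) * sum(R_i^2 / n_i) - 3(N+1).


Step 1: Combine all N = 12 observations and assign midranks.
sorted (value, group, rank): (8,G1,1), (11,G2,2), (13,G2,3.5), (13,G3,3.5), (14,G1,5), (16,G1,6), (18,G1,7), (20,G2,8), (21,G2,9), (22,G3,10), (24,G3,11), (28,G2,12)
Step 2: Sum ranks within each group.
R_1 = 19 (n_1 = 4)
R_2 = 34.5 (n_2 = 5)
R_3 = 24.5 (n_3 = 3)
Step 3: H = 12/(N(N+1)) * sum(R_i^2/n_i) - 3(N+1)
     = 12/(12*13) * (19^2/4 + 34.5^2/5 + 24.5^2/3) - 3*13
     = 0.076923 * 528.383 - 39
     = 1.644872.
Step 4: Ties present; correction factor C = 1 - 6/(12^3 - 12) = 0.996503. Corrected H = 1.644872 / 0.996503 = 1.650643.
Step 5: Under H0, H ~ chi^2(2); p-value = 0.438094.
Step 6: alpha = 0.1. fail to reject H0.

H = 1.6506, df = 2, p = 0.438094, fail to reject H0.


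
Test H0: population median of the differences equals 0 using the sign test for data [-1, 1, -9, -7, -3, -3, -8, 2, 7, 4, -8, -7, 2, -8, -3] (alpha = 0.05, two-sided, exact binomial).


Step 1: Discard zero differences. Original n = 15; n_eff = number of nonzero differences = 15.
Nonzero differences (with sign): -1, +1, -9, -7, -3, -3, -8, +2, +7, +4, -8, -7, +2, -8, -3
Step 2: Count signs: positive = 5, negative = 10.
Step 3: Under H0: P(positive) = 0.5, so the number of positives S ~ Bin(15, 0.5).
Step 4: Two-sided exact p-value = sum of Bin(15,0.5) probabilities at or below the observed probability = 0.301758.
Step 5: alpha = 0.05. fail to reject H0.

n_eff = 15, pos = 5, neg = 10, p = 0.301758, fail to reject H0.


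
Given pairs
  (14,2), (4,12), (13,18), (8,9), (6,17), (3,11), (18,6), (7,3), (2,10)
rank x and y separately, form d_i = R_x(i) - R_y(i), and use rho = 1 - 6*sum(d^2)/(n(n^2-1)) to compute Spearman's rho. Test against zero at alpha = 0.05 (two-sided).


Step 1: Rank x and y separately (midranks; no ties here).
rank(x): 14->8, 4->3, 13->7, 8->6, 6->4, 3->2, 18->9, 7->5, 2->1
rank(y): 2->1, 12->7, 18->9, 9->4, 17->8, 11->6, 6->3, 3->2, 10->5
Step 2: d_i = R_x(i) - R_y(i); compute d_i^2.
  (8-1)^2=49, (3-7)^2=16, (7-9)^2=4, (6-4)^2=4, (4-8)^2=16, (2-6)^2=16, (9-3)^2=36, (5-2)^2=9, (1-5)^2=16
sum(d^2) = 166.
Step 3: rho = 1 - 6*166 / (9*(9^2 - 1)) = 1 - 996/720 = -0.383333.
Step 4: Under H0, t = rho * sqrt((n-2)/(1-rho^2)) = -1.0981 ~ t(7).
Step 5: Two-sided p-value from the t-distribution with 7 df = 0.308495.
Step 6: alpha = 0.05. fail to reject H0.

rho = -0.3833, p = 0.308495, fail to reject H0 at alpha = 0.05.


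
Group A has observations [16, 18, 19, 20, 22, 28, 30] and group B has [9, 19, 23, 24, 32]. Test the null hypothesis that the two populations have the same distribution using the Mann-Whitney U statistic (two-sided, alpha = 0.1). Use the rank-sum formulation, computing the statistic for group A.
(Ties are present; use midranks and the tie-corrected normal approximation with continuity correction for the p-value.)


Step 1: Combine and sort all 12 observations; assign midranks.
sorted (value, group): (9,Y), (16,X), (18,X), (19,X), (19,Y), (20,X), (22,X), (23,Y), (24,Y), (28,X), (30,X), (32,Y)
ranks: 9->1, 16->2, 18->3, 19->4.5, 19->4.5, 20->6, 22->7, 23->8, 24->9, 28->10, 30->11, 32->12
Step 2: Rank sum for X: R1 = 2 + 3 + 4.5 + 6 + 7 + 10 + 11 = 43.5.
Step 3: U_X = R1 - n1(n1+1)/2 = 43.5 - 7*8/2 = 43.5 - 28 = 15.5.
       U_Y = n1*n2 - U_X = 35 - 15.5 = 19.5.
Step 4: Ties are present, so use the tie-corrected normal approximation (with continuity correction) for the p-value.
Step 5: p-value = 0.807210; compare to alpha = 0.1. fail to reject H0.

U_X = 15.5, p = 0.807210, fail to reject H0 at alpha = 0.1.


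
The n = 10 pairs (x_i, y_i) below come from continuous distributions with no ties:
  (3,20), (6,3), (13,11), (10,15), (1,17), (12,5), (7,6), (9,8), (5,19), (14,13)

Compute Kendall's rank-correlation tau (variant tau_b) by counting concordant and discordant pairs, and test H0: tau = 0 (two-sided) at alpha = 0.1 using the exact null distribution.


Step 1: Enumerate the 45 unordered pairs (i,j) with i<j and classify each by sign(x_j-x_i) * sign(y_j-y_i).
  (1,2):dx=+3,dy=-17->D; (1,3):dx=+10,dy=-9->D; (1,4):dx=+7,dy=-5->D; (1,5):dx=-2,dy=-3->C
  (1,6):dx=+9,dy=-15->D; (1,7):dx=+4,dy=-14->D; (1,8):dx=+6,dy=-12->D; (1,9):dx=+2,dy=-1->D
  (1,10):dx=+11,dy=-7->D; (2,3):dx=+7,dy=+8->C; (2,4):dx=+4,dy=+12->C; (2,5):dx=-5,dy=+14->D
  (2,6):dx=+6,dy=+2->C; (2,7):dx=+1,dy=+3->C; (2,8):dx=+3,dy=+5->C; (2,9):dx=-1,dy=+16->D
  (2,10):dx=+8,dy=+10->C; (3,4):dx=-3,dy=+4->D; (3,5):dx=-12,dy=+6->D; (3,6):dx=-1,dy=-6->C
  (3,7):dx=-6,dy=-5->C; (3,8):dx=-4,dy=-3->C; (3,9):dx=-8,dy=+8->D; (3,10):dx=+1,dy=+2->C
  (4,5):dx=-9,dy=+2->D; (4,6):dx=+2,dy=-10->D; (4,7):dx=-3,dy=-9->C; (4,8):dx=-1,dy=-7->C
  (4,9):dx=-5,dy=+4->D; (4,10):dx=+4,dy=-2->D; (5,6):dx=+11,dy=-12->D; (5,7):dx=+6,dy=-11->D
  (5,8):dx=+8,dy=-9->D; (5,9):dx=+4,dy=+2->C; (5,10):dx=+13,dy=-4->D; (6,7):dx=-5,dy=+1->D
  (6,8):dx=-3,dy=+3->D; (6,9):dx=-7,dy=+14->D; (6,10):dx=+2,dy=+8->C; (7,8):dx=+2,dy=+2->C
  (7,9):dx=-2,dy=+13->D; (7,10):dx=+7,dy=+7->C; (8,9):dx=-4,dy=+11->D; (8,10):dx=+5,dy=+5->C
  (9,10):dx=+9,dy=-6->D
Step 2: C = 18, D = 27, total pairs = 45.
Step 3: tau = (C - D)/(n(n-1)/2) = (18 - 27)/45 = -0.200000.
Step 4: Exact two-sided p-value (enumerate n! = 3628800 permutations of y under H0): p = 0.484313.
Step 5: alpha = 0.1. fail to reject H0.

tau_b = -0.2000 (C=18, D=27), p = 0.484313, fail to reject H0.
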